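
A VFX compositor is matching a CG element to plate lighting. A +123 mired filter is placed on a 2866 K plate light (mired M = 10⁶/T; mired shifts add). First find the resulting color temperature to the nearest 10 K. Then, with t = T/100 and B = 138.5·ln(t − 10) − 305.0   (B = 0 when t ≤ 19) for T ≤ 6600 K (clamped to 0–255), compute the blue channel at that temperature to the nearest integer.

30

M_in = 10⁶/2866 = 348.92; M_out = 348.92 + (+123) = 471.92.
T_out = 10⁶/471.92 = 2119.0 K → 2120 K; t = 21.2.
B = 138.5·ln(21.2 − 10) − 305.0 = 138.5·ln 11.2 − 305.0 = 138.5·2.4159 − 305.0 = 29.604.
Rounded: 30.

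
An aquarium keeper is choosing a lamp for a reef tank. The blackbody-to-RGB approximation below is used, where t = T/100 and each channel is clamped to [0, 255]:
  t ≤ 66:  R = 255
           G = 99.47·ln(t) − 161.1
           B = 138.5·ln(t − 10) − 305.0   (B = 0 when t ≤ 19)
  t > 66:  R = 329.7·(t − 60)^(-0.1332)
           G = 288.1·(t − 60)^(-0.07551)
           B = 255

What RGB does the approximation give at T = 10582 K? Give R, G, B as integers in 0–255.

R=198, G=216, B=255

t = 10582/100 = 105.82; the t > 66 branch applies.
R = 329.7·(105.82 − 60)^(-0.1332) = 329.7·45.82^(-0.1332) = 329.7·0.60082 = 198.092.
G = 288.1·(105.82 − 60)^(-0.07551) = 288.1·45.82^(-0.07551) = 288.1·0.74916 = 215.833.
B = 255 by definition for t > 66.
Rounded: (198, 216, 255).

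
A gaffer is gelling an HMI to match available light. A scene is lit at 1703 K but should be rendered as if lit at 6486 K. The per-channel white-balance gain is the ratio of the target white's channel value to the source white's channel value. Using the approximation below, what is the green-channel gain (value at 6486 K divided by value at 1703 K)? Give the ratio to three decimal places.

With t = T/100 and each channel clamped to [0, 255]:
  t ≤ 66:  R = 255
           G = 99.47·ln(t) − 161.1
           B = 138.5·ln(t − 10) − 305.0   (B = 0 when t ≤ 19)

2.100

At 1703 K (t = 17.03):
  G = 99.47·ln 17.03 − 161.1 = 99.47·2.8350 − 161.1 = 120.895.
At 6486 K (t = 64.86):
  G = 99.47·ln 64.86 − 161.1 = 99.47·4.1722 − 161.1 = 253.912.
Gain = 253.912 / 120.895 = 2.1003 → 2.100.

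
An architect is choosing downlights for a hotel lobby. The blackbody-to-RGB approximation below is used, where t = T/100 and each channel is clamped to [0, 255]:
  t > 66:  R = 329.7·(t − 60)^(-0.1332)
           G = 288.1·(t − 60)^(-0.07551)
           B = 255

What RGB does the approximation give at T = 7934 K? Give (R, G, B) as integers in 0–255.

(222, 230, 255)

t = 7934/100 = 79.34; the t > 66 branch applies.
R = 329.7·(79.34 − 60)^(-0.1332) = 329.7·19.34^(-0.1332) = 329.7·0.67398 = 222.210.
G = 288.1·(79.34 − 60)^(-0.07551) = 288.1·19.34^(-0.07551) = 288.1·0.79958 = 230.358.
B = 255 by definition for t > 66.
Rounded: (222, 230, 255).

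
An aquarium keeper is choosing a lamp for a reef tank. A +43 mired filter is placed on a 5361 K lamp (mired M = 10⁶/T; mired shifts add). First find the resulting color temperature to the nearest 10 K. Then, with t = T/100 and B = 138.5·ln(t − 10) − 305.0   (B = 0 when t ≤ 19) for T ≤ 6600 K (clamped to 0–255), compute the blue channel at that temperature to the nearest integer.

182

M_in = 10⁶/5361 = 186.53; M_out = 186.53 + (+43) = 229.53.
T_out = 10⁶/229.53 = 4356.7 K → 4360 K; t = 43.6.
B = 138.5·ln(43.6 − 10) − 305.0 = 138.5·ln 33.6 − 305.0 = 138.5·3.5145 − 305.0 = 181.762.
Rounded: 182.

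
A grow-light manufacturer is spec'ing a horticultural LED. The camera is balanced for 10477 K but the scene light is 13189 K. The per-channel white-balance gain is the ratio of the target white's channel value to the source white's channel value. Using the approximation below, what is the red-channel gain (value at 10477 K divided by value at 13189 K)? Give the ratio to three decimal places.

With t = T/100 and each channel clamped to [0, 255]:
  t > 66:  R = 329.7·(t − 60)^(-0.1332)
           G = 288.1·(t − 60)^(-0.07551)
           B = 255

At 13189 K (t = 131.89):
  R = 329.7·(131.89 − 60)^(-0.1332) = 329.7·71.89^(-0.1332) = 329.7·0.56584 = 186.557.
At 10477 K (t = 104.77):
  R = 329.7·(104.77 − 60)^(-0.1332) = 329.7·44.77^(-0.1332) = 329.7·0.60268 = 198.704.
Gain = 198.704 / 186.557 = 1.0651 → 1.065.

1.065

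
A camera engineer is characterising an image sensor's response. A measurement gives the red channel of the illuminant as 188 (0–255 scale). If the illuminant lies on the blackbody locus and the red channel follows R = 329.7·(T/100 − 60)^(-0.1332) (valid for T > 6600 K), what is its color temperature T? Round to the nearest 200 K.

(t − 60)^(-0.1332) = 188/329.7 = 0.57022.
t − 60 = 0.57022^(1/-0.1332) = 0.57022^(-7.508) = 67.848, so t = 127.848.
T = 100·t = 12785 K → 12800 K to the nearest 200 K.

12800 K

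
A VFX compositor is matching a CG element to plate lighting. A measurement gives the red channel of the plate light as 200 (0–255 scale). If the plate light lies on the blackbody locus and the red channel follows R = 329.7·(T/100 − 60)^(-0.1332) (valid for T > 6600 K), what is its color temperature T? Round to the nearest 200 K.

(t − 60)^(-0.1332) = 200/329.7 = 0.60661.
t − 60 = 0.60661^(1/-0.1332) = 0.60661^(-7.508) = 42.638, so t = 102.638.
T = 100·t = 10264 K → 10200 K to the nearest 200 K.

10200 K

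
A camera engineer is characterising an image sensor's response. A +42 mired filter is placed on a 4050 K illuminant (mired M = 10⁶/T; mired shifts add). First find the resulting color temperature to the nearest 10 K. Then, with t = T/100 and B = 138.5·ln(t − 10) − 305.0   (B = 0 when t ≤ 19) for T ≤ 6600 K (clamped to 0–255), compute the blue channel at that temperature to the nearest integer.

139

M_in = 10⁶/4050 = 246.91; M_out = 246.91 + (+42) = 288.91.
T_out = 10⁶/288.91 = 3461.2 K → 3460 K; t = 34.6.
B = 138.5·ln(34.6 − 10) − 305.0 = 138.5·ln 24.6 − 305.0 = 138.5·3.2027 − 305.0 = 138.580.
Rounded: 139.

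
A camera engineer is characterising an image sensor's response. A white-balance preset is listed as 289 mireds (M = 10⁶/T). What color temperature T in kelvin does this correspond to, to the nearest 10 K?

T = 10⁶ / 289 = 3460.21 K → 3460 K.

3460 K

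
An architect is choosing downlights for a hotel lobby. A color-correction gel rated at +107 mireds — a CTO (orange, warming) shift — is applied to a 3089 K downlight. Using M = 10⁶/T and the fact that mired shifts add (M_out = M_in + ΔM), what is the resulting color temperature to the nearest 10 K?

M_in = 10⁶/3089 = 323.73 mireds.
M_out = 323.73 + (+107) = 430.73 mireds.
T_out = 10⁶/430.73 = 2321.6 K → 2320 K.

2320 K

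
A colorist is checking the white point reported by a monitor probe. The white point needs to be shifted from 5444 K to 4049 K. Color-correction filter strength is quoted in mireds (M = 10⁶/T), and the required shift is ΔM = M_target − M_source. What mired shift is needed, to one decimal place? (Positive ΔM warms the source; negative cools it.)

+63.3 mireds

M_source = 10⁶/5444 = 183.688; M_target = 10⁶/4049 = 246.975.
ΔM = 246.975 − 183.688 = 63.286 → +63.3 mireds, a warming shift.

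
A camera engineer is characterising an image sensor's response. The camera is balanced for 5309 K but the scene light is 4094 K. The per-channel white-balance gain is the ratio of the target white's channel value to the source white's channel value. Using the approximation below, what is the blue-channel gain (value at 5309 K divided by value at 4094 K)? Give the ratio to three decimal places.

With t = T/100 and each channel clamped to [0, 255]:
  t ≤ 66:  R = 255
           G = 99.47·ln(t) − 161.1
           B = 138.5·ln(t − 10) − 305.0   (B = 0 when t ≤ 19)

At 4094 K (t = 40.94):
  B = 138.5·ln(40.94 − 10) − 305.0 = 138.5·ln 30.94 − 305.0 = 138.5·3.4320 − 305.0 = 170.339.
At 5309 K (t = 53.09):
  B = 138.5·ln(53.09 − 10) − 305.0 = 138.5·ln 43.09 − 305.0 = 138.5·3.7633 − 305.0 = 216.216.
Gain = 216.216 / 170.339 = 1.2693 → 1.269.

1.269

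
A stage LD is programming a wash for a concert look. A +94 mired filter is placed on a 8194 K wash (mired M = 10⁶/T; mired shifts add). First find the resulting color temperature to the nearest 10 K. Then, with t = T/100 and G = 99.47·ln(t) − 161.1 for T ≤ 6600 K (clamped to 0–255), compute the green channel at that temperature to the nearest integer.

220

M_in = 10⁶/8194 = 122.04; M_out = 122.04 + (+94) = 216.04.
T_out = 10⁶/216.04 = 4628.8 K → 4630 K; t = 46.3.
G = 99.47·ln 46.3 − 161.1 = 99.47·3.8351 − 161.1 = 220.382.
Rounded: 220.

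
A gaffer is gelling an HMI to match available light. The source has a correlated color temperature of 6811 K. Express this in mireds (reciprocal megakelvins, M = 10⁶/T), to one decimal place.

146.8 mireds

M = 10⁶ / 6811 = 146.821 → 146.8 mireds.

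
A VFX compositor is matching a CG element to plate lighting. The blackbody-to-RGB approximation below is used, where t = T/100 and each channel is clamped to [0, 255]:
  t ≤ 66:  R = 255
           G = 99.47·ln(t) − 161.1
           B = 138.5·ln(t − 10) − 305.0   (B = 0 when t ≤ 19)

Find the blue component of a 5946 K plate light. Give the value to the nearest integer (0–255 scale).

t = 5946/100 = 59.46; the t ≤ 66 branch applies.
B = 138.5·ln(59.46 − 10) − 305.0 = 138.5·ln 49.46 − 305.0 = 138.5·3.9012 − 305.0 = 235.311.
Rounded: 235.

235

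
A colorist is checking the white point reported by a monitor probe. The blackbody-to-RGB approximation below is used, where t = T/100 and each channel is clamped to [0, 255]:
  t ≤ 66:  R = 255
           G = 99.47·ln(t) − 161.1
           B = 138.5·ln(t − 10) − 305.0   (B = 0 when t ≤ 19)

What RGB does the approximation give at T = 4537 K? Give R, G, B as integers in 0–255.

R=255, G=218, B=189

t = 4537/100 = 45.37; the t ≤ 66 branch applies.
R = 255 by definition for t ≤ 66.
G = 99.47·ln 45.37 − 161.1 = 99.47·3.8149 − 161.1 = 218.363.
B = 138.5·ln(45.37 − 10) − 305.0 = 138.5·ln 35.37 − 305.0 = 138.5·3.5659 − 305.0 = 188.872.
Rounded: (255, 218, 189).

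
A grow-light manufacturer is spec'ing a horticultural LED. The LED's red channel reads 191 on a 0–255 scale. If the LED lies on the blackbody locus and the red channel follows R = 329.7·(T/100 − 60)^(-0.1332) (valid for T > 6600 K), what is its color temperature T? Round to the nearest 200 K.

12000 K

(t − 60)^(-0.1332) = 191/329.7 = 0.57931.
t − 60 = 0.57931^(1/-0.1332) = 0.57931^(-7.508) = 60.245, so t = 120.245.
T = 100·t = 12025 K → 12000 K to the nearest 200 K.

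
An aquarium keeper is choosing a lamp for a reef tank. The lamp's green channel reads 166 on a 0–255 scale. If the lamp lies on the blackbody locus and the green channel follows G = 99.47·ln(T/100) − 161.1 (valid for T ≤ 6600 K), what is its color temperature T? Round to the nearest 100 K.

ln t = (166 + 161.1) / 99.47 = 3.2884.
t = e^3.2884 = 26.801.
T = 100·t = 2680 K → 2700 K to the nearest 100 K.

2700 K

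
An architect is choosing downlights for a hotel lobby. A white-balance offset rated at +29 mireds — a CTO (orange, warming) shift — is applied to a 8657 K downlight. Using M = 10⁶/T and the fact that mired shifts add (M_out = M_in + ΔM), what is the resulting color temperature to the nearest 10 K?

6920 K

M_in = 10⁶/8657 = 115.51 mireds.
M_out = 115.51 + (+29) = 144.51 mireds.
T_out = 10⁶/144.51 = 6919.8 K → 6920 K.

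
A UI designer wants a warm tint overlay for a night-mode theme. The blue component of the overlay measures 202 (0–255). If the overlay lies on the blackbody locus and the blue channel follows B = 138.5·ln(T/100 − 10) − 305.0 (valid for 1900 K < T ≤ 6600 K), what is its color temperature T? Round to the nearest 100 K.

4900 K

ln(t − 10) = (202 + 305.0) / 138.5 = 3.6606.
t − 10 = e^3.6606 = 38.887, so t = 48.887.
T = 100·t = 4889 K → 4900 K to the nearest 100 K.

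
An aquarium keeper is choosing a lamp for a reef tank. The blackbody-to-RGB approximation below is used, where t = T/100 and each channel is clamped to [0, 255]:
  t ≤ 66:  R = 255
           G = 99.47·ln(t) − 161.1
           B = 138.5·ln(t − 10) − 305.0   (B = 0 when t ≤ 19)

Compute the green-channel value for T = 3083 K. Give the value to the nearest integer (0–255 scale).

180

t = 3083/100 = 30.83; the t ≤ 66 branch applies.
G = 99.47·ln 30.83 − 161.1 = 99.47·3.4285 − 161.1 = 179.932.
Rounded: 180.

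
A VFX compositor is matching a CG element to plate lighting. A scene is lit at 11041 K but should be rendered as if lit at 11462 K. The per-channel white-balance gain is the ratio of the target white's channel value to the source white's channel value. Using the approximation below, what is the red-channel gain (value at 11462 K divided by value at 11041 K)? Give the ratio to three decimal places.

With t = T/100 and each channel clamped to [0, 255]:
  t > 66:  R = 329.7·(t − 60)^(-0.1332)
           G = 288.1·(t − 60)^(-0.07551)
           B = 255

At 11041 K (t = 110.41):
  R = 329.7·(110.41 − 60)^(-0.1332) = 329.7·50.41^(-0.1332) = 329.7·0.59323 = 195.589.
At 11462 K (t = 114.62):
  R = 329.7·(114.62 − 60)^(-0.1332) = 329.7·54.62^(-0.1332) = 329.7·0.58693 = 193.510.
Gain = 193.510 / 195.589 = 0.9894 → 0.989.

0.989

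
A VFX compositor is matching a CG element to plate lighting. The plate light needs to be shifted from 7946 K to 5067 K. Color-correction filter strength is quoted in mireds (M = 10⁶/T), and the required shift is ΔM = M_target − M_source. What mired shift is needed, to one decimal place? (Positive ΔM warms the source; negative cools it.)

M_source = 10⁶/7946 = 125.849; M_target = 10⁶/5067 = 197.355.
ΔM = 197.355 − 125.849 = 71.506 → +71.5 mireds, a warming shift.

+71.5 mireds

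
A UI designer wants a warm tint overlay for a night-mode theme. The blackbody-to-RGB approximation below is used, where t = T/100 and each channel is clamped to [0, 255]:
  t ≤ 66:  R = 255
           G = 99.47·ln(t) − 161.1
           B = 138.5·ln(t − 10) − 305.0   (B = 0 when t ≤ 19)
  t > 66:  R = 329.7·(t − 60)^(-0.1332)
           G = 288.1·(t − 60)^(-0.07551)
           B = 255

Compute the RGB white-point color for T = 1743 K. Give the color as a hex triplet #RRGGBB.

t = 1743/100 = 17.43; the t ≤ 66 branch applies.
R = 255 by definition for t ≤ 66.
G = 99.47·ln 17.43 − 161.1 = 99.47·2.8582 − 161.1 = 123.204.
t = 17.43 ≤ 19, so B = 0.
Rounded: (255, 123, 0).
In hex: #FF7B00.

#FF7B00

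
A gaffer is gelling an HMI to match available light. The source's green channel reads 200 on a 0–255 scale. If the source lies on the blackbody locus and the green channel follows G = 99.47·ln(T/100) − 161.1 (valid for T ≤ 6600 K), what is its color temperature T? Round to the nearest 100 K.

ln t = (200 + 161.1) / 99.47 = 3.6302.
t = e^3.6302 = 37.722.
T = 100·t = 3772 K → 3800 K to the nearest 100 K.

3800 K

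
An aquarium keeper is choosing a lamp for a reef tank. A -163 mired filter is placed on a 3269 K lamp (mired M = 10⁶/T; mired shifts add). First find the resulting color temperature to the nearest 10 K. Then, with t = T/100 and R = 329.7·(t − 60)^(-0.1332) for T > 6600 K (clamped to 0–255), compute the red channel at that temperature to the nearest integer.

243

M_in = 10⁶/3269 = 305.90; M_out = 305.90 + (-163) = 142.90.
T_out = 10⁶/142.90 = 6997.7 K → 7000 K; t = 70.
R = 329.7·(70 − 60)^(-0.1332) = 329.7·10^(-0.1332) = 329.7·0.73587 = 242.616.
Rounded: 243.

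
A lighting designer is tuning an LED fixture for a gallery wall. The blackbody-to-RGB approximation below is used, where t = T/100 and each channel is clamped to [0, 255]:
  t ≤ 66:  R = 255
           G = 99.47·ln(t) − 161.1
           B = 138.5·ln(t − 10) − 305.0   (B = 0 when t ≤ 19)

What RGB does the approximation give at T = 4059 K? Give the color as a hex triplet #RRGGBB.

#FFCFA9

t = 4059/100 = 40.59; the t ≤ 66 branch applies.
R = 255 by definition for t ≤ 66.
G = 99.47·ln 40.59 − 161.1 = 99.47·3.7035 − 161.1 = 207.289.
B = 138.5·ln(40.59 − 10) − 305.0 = 138.5·ln 30.59 − 305.0 = 138.5·3.4207 − 305.0 = 168.763.
Rounded: (255, 207, 169).
In hex: #FFCFA9.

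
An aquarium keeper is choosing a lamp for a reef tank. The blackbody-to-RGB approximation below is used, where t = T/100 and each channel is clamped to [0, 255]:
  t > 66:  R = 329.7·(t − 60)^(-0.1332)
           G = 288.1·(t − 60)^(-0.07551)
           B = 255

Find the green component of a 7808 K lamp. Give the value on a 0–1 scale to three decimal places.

t = 7808/100 = 78.08; the t > 66 branch applies.
G = 288.1·(78.08 − 60)^(-0.07551) = 288.1·18.08^(-0.07551) = 288.1·0.80365 = 231.533.
On a 0–1 scale: 231.533/255 = 0.9080 → 0.908.

0.908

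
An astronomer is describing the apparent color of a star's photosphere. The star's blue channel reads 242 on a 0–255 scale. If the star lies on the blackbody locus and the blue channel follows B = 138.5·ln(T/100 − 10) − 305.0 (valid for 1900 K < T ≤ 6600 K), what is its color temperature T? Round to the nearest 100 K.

ln(t − 10) = (242 + 305.0) / 138.5 = 3.9495.
t − 10 = e^3.9495 = 51.907, so t = 61.907.
T = 100·t = 6191 K → 6200 K to the nearest 100 K.

6200 K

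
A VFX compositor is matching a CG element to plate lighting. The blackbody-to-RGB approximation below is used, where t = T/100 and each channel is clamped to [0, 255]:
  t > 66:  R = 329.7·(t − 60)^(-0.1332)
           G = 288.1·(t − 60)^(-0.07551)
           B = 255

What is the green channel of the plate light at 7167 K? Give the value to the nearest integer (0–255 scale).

239

t = 7167/100 = 71.67; the t > 66 branch applies.
G = 288.1·(71.67 − 60)^(-0.07551) = 288.1·11.67^(-0.07551) = 288.1·0.83066 = 239.314.
Rounded: 239.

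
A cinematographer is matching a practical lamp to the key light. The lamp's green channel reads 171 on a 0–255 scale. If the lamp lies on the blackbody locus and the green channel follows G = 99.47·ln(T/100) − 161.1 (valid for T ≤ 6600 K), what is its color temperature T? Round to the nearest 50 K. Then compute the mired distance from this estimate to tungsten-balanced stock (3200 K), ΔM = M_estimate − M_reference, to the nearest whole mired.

+45 mireds

ln t = (171 + 161.1) / 99.47 = 3.3387.
t = e^3.3387 = 28.182.
T = 100·t = 2818 K → 2800 K to the nearest 50 K.
M_estimate = 10⁶/2800 = 357.14; M_reference = 10⁶/3200 = 312.50.
ΔM = 357.14 − 312.50 = 44.64 → +45 mireds.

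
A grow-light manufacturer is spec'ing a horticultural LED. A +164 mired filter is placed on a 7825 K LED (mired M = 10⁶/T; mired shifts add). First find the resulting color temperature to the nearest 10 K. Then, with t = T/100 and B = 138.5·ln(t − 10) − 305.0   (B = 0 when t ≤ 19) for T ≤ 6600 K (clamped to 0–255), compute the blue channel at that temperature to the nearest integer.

137

M_in = 10⁶/7825 = 127.80; M_out = 127.80 + (+164) = 291.80.
T_out = 10⁶/291.80 = 3427.1 K → 3430 K; t = 34.3.
B = 138.5·ln(34.3 − 10) − 305.0 = 138.5·ln 24.3 − 305.0 = 138.5·3.1905 − 305.0 = 136.881.
Rounded: 137.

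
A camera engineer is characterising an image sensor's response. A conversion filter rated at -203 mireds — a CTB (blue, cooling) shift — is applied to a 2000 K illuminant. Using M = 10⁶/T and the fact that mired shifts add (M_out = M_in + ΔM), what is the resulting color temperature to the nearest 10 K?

M_in = 10⁶/2000 = 500.00 mireds.
M_out = 500.00 + (-203) = 297.00 mireds.
T_out = 10⁶/297.00 = 3367.0 K → 3370 K.

3370 K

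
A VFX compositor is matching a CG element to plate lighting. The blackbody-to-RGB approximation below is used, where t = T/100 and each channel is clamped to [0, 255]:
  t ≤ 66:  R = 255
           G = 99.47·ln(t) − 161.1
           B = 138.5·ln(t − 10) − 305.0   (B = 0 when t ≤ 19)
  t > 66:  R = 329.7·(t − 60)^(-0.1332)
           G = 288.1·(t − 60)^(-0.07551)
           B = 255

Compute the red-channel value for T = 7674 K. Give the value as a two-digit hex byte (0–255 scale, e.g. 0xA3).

0xE3

t = 7674/100 = 76.74; the t > 66 branch applies.
R = 329.7·(76.74 − 60)^(-0.1332) = 329.7·16.74^(-0.1332) = 329.7·0.68706 = 226.524.
Rounded: 227; in hex, 0xE3.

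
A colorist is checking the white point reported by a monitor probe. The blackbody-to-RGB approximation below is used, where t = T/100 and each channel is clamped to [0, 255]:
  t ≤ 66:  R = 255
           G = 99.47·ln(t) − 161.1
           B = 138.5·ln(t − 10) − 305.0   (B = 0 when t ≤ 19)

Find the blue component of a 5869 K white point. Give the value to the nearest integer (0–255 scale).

233

t = 5869/100 = 58.69; the t ≤ 66 branch applies.
B = 138.5·ln(58.69 − 10) − 305.0 = 138.5·ln 48.69 − 305.0 = 138.5·3.8855 − 305.0 = 233.138.
Rounded: 233.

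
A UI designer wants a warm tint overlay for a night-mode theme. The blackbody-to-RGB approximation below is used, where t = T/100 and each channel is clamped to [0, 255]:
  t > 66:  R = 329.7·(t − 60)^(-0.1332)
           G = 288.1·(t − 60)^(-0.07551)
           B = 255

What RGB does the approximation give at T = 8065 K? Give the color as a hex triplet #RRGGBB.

#DCE5FF

t = 8065/100 = 80.65; the t > 66 branch applies.
R = 329.7·(80.65 − 60)^(-0.1332) = 329.7·20.65^(-0.1332) = 329.7·0.66812 = 220.278.
G = 288.1·(80.65 − 60)^(-0.07551) = 288.1·20.65^(-0.07551) = 288.1·0.79563 = 229.221.
B = 255 by definition for t > 66.
Rounded: (220, 229, 255).
In hex: #DCE5FF.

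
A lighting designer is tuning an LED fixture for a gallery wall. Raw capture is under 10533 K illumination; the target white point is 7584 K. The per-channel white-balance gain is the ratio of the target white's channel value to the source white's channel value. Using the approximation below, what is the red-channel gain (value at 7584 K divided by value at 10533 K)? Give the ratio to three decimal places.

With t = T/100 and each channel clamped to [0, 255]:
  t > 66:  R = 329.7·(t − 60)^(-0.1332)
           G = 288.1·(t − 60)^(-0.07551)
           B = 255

1.150

At 10533 K (t = 105.33):
  R = 329.7·(105.33 − 60)^(-0.1332) = 329.7·45.33^(-0.1332) = 329.7·0.60169 = 198.376.
At 7584 K (t = 75.84):
  R = 329.7·(75.84 − 60)^(-0.1332) = 329.7·15.84^(-0.1332) = 329.7·0.69214 = 228.198.
Gain = 228.198 / 198.376 = 1.1503 → 1.150.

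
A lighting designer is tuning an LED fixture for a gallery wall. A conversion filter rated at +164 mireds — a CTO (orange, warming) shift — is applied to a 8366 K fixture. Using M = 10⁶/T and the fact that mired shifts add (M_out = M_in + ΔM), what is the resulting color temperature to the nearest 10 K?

M_in = 10⁶/8366 = 119.53 mireds.
M_out = 119.53 + (+164) = 283.53 mireds.
T_out = 10⁶/283.53 = 3526.9 K → 3530 K.

3530 K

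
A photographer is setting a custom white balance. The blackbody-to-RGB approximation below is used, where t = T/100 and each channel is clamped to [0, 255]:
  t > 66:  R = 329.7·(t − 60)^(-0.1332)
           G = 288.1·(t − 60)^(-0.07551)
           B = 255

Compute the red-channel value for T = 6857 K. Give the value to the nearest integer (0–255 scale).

248

t = 6857/100 = 68.57; the t > 66 branch applies.
R = 329.7·(68.57 − 60)^(-0.1332) = 329.7·8.57^(-0.1332) = 329.7·0.75115 = 247.654.
Rounded: 248.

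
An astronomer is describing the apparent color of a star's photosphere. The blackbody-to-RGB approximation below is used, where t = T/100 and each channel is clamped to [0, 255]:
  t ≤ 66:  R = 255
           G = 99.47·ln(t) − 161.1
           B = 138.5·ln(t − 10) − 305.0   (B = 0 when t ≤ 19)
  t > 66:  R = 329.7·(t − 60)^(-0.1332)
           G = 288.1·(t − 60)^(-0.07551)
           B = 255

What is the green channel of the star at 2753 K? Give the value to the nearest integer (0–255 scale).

t = 2753/100 = 27.53; the t ≤ 66 branch applies.
G = 99.47·ln 27.53 − 161.1 = 99.47·3.3153 − 161.1 = 168.671.
Rounded: 169.

169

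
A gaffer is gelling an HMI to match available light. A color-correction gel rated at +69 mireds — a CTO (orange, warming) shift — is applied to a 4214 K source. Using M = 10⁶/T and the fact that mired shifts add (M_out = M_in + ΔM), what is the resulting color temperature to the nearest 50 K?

M_in = 10⁶/4214 = 237.30 mireds.
M_out = 237.30 + (+69) = 306.30 mireds.
T_out = 10⁶/306.30 = 3264.7 K → 3250 K.

3250 K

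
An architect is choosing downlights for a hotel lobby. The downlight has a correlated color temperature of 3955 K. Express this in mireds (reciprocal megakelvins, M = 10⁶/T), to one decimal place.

252.8 mireds

M = 10⁶ / 3955 = 252.845 → 252.8 mireds.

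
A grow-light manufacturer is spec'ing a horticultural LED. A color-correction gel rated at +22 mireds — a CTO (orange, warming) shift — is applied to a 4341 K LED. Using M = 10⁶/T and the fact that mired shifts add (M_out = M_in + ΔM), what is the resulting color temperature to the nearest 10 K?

M_in = 10⁶/4341 = 230.36 mireds.
M_out = 230.36 + (+22) = 252.36 mireds.
T_out = 10⁶/252.36 = 3962.6 K → 3960 K.

3960 K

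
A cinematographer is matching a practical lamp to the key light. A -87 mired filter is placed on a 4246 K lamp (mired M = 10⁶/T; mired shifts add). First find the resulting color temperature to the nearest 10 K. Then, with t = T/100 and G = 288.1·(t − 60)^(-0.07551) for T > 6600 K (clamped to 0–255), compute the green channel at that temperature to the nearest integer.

M_in = 10⁶/4246 = 235.52; M_out = 235.52 + (-87) = 148.52.
T_out = 10⁶/148.52 = 6733.3 K → 6730 K; t = 67.3.
G = 288.1·(67.3 − 60)^(-0.07551) = 288.1·7.3^(-0.07551) = 288.1·0.86062 = 247.944.
Rounded: 248.

248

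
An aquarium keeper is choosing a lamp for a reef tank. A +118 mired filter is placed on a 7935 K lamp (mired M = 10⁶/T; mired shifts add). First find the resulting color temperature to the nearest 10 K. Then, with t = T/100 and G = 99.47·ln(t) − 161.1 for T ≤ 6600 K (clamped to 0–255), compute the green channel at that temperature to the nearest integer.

208

M_in = 10⁶/7935 = 126.02; M_out = 126.02 + (+118) = 244.02.
T_out = 10⁶/244.02 = 4098.0 K → 4100 K; t = 41.
G = 99.47·ln 41 − 161.1 = 99.47·3.7136 − 161.1 = 208.289.
Rounded: 208.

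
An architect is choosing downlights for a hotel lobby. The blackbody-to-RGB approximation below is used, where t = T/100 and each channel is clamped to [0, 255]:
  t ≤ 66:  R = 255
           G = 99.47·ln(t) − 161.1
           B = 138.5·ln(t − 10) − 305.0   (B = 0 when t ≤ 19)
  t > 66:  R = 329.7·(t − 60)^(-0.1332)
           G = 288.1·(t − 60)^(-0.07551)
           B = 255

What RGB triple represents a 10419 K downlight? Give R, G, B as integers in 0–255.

R=199, G=216, B=255

t = 10419/100 = 104.19; the t > 66 branch applies.
R = 329.7·(104.19 − 60)^(-0.1332) = 329.7·44.19^(-0.1332) = 329.7·0.60373 = 199.050.
G = 288.1·(104.19 − 60)^(-0.07551) = 288.1·44.19^(-0.07551) = 288.1·0.75121 = 216.424.
B = 255 by definition for t > 66.
Rounded: (199, 216, 255).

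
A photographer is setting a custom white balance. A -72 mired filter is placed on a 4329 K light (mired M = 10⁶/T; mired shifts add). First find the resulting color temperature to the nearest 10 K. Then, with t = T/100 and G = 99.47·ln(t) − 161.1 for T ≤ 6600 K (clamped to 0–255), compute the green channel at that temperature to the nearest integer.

M_in = 10⁶/4329 = 231.00; M_out = 231.00 + (-72) = 159.00.
T_out = 10⁶/159.00 = 6289.3 K → 6290 K; t = 62.9.
G = 99.47·ln 62.9 − 161.1 = 99.47·4.1415 − 161.1 = 250.860.
Rounded: 251.

251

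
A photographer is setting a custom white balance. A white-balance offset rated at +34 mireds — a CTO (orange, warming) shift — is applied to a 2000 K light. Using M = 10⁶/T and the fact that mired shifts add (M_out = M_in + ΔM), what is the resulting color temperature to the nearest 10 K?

M_in = 10⁶/2000 = 500.00 mireds.
M_out = 500.00 + (+34) = 534.00 mireds.
T_out = 10⁶/534.00 = 1872.7 K → 1870 K.

1870 K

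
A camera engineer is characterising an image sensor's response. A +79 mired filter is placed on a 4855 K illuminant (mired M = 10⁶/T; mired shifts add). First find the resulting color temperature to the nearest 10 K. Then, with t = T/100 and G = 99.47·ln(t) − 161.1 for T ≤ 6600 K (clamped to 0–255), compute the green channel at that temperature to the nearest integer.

193

M_in = 10⁶/4855 = 205.97; M_out = 205.97 + (+79) = 284.97.
T_out = 10⁶/284.97 = 3509.1 K → 3510 K; t = 35.1.
G = 99.47·ln 35.1 − 161.1 = 99.47·3.5582 − 161.1 = 192.834.
Rounded: 193.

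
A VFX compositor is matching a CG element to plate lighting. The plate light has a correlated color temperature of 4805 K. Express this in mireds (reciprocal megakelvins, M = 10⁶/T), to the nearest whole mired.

208 mireds

M = 10⁶ / 4805 = 208.117 → 208 mireds.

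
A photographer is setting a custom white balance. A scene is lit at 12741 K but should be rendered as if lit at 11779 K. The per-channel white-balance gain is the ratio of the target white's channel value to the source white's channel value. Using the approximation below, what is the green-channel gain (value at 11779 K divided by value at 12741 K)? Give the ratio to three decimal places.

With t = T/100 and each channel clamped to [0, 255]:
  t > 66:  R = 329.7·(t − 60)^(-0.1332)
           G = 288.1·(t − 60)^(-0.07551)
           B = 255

At 12741 K (t = 127.41):
  G = 288.1·(127.41 − 60)^(-0.07551) = 288.1·67.41^(-0.07551) = 288.1·0.72763 = 209.631.
At 11779 K (t = 117.79):
  G = 288.1·(117.79 − 60)^(-0.07551) = 288.1·57.79^(-0.07551) = 288.1·0.73614 = 212.083.
Gain = 212.083 / 209.631 = 1.0117 → 1.012.

1.012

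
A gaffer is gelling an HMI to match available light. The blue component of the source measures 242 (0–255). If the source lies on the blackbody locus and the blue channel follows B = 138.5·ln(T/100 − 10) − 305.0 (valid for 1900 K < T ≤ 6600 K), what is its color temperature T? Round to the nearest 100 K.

6200 K

ln(t − 10) = (242 + 305.0) / 138.5 = 3.9495.
t − 10 = e^3.9495 = 51.907, so t = 61.907.
T = 100·t = 6191 K → 6200 K to the nearest 100 K.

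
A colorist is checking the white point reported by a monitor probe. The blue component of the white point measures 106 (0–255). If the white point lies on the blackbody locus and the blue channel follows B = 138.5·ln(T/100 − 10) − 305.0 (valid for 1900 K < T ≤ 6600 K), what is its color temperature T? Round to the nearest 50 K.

2950 K

ln(t − 10) = (106 + 305.0) / 138.5 = 2.9675.
t − 10 = e^2.9675 = 19.443, so t = 29.443.
T = 100·t = 2944 K → 2950 K to the nearest 50 K.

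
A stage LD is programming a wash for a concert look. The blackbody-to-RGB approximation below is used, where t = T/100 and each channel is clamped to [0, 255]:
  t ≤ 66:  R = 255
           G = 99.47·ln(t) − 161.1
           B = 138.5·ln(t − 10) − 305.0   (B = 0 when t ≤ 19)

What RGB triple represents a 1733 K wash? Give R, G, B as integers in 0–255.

R=255, G=123, B=0

t = 1733/100 = 17.33; the t ≤ 66 branch applies.
R = 255 by definition for t ≤ 66.
G = 99.47·ln 17.33 − 161.1 = 99.47·2.8524 − 161.1 = 122.632.
t = 17.33 ≤ 19, so B = 0.
Rounded: (255, 123, 0).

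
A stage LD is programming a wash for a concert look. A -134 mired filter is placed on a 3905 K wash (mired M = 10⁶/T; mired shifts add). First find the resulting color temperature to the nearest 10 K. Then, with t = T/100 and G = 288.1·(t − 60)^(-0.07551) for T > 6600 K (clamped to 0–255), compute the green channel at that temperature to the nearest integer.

M_in = 10⁶/3905 = 256.08; M_out = 256.08 + (-134) = 122.08.
T_out = 10⁶/122.08 = 8191.2 K → 8190 K; t = 81.9.
G = 288.1·(81.9 − 60)^(-0.07551) = 288.1·21.9^(-0.07551) = 288.1·0.79211 = 228.206.
Rounded: 228.

228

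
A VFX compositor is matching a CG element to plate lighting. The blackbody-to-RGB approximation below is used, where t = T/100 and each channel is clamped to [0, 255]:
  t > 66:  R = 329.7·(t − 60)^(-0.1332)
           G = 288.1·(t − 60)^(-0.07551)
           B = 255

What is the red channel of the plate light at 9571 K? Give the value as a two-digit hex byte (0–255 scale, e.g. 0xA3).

t = 9571/100 = 95.71; the t > 66 branch applies.
R = 329.7·(95.71 − 60)^(-0.1332) = 329.7·35.71^(-0.1332) = 329.7·0.62111 = 204.780.
Rounded: 205; in hex, 0xCD.

0xCD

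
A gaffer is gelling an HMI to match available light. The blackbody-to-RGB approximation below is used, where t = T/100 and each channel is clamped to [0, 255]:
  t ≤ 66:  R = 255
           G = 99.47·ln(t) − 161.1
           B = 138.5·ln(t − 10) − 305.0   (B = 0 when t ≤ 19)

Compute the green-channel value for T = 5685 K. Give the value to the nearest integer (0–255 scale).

t = 5685/100 = 56.85; the t ≤ 66 branch applies.
G = 99.47·ln 56.85 − 161.1 = 99.47·4.0404 − 161.1 = 240.800.
Rounded: 241.

241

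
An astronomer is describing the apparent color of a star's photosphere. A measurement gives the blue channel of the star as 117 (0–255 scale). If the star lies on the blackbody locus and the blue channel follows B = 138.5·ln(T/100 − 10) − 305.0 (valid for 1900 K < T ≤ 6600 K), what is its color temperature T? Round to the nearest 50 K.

3100 K

ln(t − 10) = (117 + 305.0) / 138.5 = 3.0469.
t − 10 = e^3.0469 = 21.051, so t = 31.051.
T = 100·t = 3105 K → 3100 K to the nearest 50 K.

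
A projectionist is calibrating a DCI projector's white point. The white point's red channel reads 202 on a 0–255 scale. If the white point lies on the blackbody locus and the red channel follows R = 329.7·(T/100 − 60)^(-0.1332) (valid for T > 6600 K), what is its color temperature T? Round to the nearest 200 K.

10000 K

(t − 60)^(-0.1332) = 202/329.7 = 0.61268.
t − 60 = 0.61268^(1/-0.1332) = 0.61268^(-7.508) = 39.569, so t = 99.569.
T = 100·t = 9957 K → 10000 K to the nearest 200 K.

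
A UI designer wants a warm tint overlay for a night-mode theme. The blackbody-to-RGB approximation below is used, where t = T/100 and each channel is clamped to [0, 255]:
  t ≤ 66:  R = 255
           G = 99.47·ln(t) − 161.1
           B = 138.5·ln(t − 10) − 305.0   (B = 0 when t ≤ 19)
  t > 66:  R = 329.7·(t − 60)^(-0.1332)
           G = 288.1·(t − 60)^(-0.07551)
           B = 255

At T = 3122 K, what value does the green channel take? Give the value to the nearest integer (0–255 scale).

t = 3122/100 = 31.22; the t ≤ 66 branch applies.
G = 99.47·ln 31.22 − 161.1 = 99.47·3.4411 − 161.1 = 181.182.
Rounded: 181.

181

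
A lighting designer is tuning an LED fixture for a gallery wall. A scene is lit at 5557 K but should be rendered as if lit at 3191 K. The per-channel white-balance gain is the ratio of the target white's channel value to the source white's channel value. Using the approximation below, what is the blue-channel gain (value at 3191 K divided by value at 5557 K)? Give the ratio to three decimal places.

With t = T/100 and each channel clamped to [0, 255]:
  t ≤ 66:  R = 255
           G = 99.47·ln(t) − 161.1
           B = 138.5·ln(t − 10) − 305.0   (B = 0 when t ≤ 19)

0.547

At 5557 K (t = 55.57):
  B = 138.5·ln(55.57 − 10) − 305.0 = 138.5·ln 45.57 − 305.0 = 138.5·3.8192 − 305.0 = 223.966.
At 3191 K (t = 31.91):
  B = 138.5·ln(31.91 − 10) − 305.0 = 138.5·ln 21.91 − 305.0 = 138.5·3.0869 − 305.0 = 122.542.
Gain = 122.542 / 223.966 = 0.5471 → 0.547.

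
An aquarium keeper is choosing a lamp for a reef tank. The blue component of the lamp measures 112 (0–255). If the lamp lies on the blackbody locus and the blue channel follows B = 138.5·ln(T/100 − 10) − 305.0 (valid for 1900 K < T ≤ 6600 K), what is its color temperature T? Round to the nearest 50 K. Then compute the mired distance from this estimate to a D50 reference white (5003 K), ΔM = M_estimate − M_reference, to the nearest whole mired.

+128 mireds

ln(t − 10) = (112 + 305.0) / 138.5 = 3.0108.
t − 10 = e^3.0108 = 20.304, so t = 30.304.
T = 100·t = 3030 K → 3050 K to the nearest 50 K.
M_estimate = 10⁶/3050 = 327.87; M_reference = 10⁶/5003 = 199.88.
ΔM = 327.87 − 199.88 = 127.99 → +128 mireds.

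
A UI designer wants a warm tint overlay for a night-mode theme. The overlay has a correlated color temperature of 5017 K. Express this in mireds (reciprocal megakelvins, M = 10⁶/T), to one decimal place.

M = 10⁶ / 5017 = 199.322 → 199.3 mireds.

199.3 mireds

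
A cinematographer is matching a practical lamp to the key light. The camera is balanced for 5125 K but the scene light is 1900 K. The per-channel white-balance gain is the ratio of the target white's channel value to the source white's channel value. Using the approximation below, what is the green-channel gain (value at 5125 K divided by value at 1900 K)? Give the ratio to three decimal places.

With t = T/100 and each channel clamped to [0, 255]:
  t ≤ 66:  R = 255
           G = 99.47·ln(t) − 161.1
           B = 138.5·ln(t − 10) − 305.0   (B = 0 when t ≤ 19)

1.749

At 1900 K (t = 19):
  G = 99.47·ln 19 − 161.1 = 99.47·2.9444 − 161.1 = 131.783.
At 5125 K (t = 51.25):
  G = 99.47·ln 51.25 − 161.1 = 99.47·3.9367 − 161.1 = 230.485.
Gain = 230.485 / 131.783 = 1.7490 → 1.749.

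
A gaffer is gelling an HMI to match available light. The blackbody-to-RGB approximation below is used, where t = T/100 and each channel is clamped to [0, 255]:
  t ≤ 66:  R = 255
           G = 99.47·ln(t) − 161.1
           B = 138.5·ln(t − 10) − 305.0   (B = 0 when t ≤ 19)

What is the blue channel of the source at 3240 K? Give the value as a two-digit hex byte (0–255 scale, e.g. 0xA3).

0x7E

t = 3240/100 = 32.4; the t ≤ 66 branch applies.
B = 138.5·ln(32.4 − 10) − 305.0 = 138.5·ln 22.4 − 305.0 = 138.5·3.1091 − 305.0 = 125.605.
Rounded: 126; in hex, 0x7E.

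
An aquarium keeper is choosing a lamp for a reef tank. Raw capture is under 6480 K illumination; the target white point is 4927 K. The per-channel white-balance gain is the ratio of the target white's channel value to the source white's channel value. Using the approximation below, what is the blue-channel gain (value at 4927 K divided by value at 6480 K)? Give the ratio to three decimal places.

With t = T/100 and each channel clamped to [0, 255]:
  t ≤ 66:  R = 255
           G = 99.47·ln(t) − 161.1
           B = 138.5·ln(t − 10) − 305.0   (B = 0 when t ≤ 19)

0.815

At 6480 K (t = 64.8):
  B = 138.5·ln(64.8 − 10) − 305.0 = 138.5·ln 54.8 − 305.0 = 138.5·4.0037 − 305.0 = 249.511.
At 4927 K (t = 49.27):
  B = 138.5·ln(49.27 − 10) − 305.0 = 138.5·ln 39.27 − 305.0 = 138.5·3.6705 − 305.0 = 203.359.
Gain = 203.359 / 249.511 = 0.8150 → 0.815.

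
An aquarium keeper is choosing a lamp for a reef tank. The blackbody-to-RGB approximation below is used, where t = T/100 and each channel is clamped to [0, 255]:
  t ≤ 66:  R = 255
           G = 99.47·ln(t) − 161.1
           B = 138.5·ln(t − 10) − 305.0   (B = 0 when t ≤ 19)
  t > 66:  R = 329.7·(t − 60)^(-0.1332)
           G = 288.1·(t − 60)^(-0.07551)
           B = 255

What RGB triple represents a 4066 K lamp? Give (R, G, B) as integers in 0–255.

(255, 207, 169)

t = 4066/100 = 40.66; the t ≤ 66 branch applies.
R = 255 by definition for t ≤ 66.
G = 99.47·ln 40.66 − 161.1 = 99.47·3.7052 − 161.1 = 207.461.
B = 138.5·ln(40.66 − 10) − 305.0 = 138.5·ln 30.66 − 305.0 = 138.5·3.4230 − 305.0 = 169.080.
Rounded: (255, 207, 169).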